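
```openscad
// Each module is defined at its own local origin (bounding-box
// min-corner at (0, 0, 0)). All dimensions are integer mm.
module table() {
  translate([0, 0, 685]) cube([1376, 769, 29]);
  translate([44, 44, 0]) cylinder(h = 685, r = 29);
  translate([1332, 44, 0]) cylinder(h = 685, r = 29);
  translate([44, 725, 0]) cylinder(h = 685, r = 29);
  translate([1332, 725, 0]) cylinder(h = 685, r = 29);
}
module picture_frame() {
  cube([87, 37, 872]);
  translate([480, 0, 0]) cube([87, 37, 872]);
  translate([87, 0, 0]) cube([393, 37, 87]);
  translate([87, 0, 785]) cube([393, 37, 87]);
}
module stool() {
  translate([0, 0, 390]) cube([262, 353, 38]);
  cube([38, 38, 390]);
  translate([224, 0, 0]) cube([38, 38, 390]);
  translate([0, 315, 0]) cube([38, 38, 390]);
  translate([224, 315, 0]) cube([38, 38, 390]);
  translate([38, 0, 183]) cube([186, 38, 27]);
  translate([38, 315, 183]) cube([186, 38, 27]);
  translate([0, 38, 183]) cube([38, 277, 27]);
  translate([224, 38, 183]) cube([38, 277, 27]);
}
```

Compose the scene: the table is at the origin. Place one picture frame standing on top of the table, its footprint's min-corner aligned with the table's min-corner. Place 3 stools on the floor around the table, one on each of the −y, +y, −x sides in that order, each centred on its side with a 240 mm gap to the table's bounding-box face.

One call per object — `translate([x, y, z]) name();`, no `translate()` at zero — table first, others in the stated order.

table();
translate([0, 0, 714]) picture_frame();
translate([557, -593, 0]) stool();
translate([557, 1009, 0]) stool();
translate([-502, 208, 0]) stool();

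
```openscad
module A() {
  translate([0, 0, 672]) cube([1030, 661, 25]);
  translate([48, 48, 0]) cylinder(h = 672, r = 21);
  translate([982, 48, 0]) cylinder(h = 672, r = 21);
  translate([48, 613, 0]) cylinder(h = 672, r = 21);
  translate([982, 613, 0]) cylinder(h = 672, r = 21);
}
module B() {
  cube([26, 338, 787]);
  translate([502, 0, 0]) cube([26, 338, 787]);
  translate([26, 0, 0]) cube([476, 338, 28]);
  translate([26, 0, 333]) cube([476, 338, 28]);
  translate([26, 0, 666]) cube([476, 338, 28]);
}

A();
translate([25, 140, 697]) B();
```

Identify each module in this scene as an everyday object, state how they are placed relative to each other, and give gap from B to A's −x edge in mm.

A is a table. B is a bookshelf. The bookshelf is on top of the table. The gap from the bookshelf to the table's −x edge is 25 mm.

The bookshelf's min-x is at 25; the table's min-x is 0; gap = 25 mm.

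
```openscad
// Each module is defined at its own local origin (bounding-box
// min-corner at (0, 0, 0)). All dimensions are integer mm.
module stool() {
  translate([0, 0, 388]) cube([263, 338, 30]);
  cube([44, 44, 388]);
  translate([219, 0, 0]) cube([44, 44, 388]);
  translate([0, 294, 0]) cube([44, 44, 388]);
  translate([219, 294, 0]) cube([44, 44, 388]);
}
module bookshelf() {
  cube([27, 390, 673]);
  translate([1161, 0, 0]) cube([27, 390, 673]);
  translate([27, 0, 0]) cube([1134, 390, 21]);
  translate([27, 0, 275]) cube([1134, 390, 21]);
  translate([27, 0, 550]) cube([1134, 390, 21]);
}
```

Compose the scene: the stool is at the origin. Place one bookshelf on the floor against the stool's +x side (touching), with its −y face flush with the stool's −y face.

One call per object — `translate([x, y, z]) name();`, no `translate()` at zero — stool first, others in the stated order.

stool();
translate([263, 0, 0]) bookshelf();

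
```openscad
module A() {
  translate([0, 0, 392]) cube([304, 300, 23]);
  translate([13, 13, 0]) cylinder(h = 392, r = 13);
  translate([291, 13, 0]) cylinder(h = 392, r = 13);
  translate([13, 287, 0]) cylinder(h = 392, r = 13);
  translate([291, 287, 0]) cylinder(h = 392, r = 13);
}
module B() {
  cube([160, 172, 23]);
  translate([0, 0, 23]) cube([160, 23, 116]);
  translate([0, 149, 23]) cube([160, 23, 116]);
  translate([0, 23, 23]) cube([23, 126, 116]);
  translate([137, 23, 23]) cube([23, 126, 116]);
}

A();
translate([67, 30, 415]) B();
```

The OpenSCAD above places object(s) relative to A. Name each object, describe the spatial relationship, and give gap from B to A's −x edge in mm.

A is a stool. B is an open box. The open box is on top of the stool. The gap from the open box to the stool's −x edge is 67 mm.

The open box's min-x is at 67; the stool's min-x is 0; gap = 67 mm.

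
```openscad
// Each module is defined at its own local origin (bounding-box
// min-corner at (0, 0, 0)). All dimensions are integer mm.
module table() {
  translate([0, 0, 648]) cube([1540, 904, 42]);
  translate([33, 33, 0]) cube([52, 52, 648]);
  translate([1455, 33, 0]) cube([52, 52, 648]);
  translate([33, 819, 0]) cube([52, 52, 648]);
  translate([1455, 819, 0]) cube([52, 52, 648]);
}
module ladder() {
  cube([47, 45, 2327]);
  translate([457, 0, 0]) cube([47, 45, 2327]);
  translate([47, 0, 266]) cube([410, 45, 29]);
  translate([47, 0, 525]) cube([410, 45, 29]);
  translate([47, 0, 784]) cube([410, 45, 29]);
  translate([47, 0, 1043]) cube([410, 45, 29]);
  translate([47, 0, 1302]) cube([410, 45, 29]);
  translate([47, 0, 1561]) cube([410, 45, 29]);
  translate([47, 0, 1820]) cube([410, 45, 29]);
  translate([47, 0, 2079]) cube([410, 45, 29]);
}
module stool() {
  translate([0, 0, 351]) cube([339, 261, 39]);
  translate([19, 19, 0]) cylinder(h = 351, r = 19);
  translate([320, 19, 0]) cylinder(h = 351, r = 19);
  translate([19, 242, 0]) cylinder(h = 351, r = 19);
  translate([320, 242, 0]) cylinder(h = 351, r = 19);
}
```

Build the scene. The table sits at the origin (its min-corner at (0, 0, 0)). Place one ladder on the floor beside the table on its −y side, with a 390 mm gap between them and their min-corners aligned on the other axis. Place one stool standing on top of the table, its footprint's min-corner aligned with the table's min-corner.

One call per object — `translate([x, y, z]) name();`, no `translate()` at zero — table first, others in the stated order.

table();
translate([0, -435, 0]) ladder();
translate([0, 0, 690]) stool();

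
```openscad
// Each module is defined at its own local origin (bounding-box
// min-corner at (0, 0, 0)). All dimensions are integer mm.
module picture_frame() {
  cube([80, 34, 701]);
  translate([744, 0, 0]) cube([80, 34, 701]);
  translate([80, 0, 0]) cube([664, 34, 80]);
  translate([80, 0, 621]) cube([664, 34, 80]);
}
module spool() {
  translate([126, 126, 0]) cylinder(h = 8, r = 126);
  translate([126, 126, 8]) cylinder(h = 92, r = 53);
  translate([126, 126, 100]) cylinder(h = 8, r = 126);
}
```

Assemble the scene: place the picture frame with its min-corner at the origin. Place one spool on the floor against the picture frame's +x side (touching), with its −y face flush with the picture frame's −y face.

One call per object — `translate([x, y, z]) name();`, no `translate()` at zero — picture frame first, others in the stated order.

picture_frame();
translate([824, 0, 0]) spool();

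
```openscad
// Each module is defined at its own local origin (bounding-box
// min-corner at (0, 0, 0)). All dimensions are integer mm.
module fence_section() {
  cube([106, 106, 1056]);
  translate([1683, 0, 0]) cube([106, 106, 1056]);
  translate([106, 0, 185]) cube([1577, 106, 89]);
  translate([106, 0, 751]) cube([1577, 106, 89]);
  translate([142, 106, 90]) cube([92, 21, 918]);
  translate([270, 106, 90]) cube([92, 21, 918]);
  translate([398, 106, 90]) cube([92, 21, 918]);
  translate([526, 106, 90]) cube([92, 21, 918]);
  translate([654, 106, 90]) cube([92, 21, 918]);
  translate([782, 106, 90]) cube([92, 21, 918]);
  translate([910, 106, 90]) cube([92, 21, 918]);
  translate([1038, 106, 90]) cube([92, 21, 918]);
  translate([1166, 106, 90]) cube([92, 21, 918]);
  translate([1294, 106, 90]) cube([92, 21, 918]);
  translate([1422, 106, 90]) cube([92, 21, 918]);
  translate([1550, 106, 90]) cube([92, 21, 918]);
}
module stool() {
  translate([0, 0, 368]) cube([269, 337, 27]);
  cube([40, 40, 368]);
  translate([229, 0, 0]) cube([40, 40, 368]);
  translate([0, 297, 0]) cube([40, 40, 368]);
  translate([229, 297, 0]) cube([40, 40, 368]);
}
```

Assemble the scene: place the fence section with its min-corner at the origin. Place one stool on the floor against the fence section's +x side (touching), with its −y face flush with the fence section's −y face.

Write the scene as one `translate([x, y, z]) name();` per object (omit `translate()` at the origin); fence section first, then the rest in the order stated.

fence_section();
translate([1789, 0, 0]) stool();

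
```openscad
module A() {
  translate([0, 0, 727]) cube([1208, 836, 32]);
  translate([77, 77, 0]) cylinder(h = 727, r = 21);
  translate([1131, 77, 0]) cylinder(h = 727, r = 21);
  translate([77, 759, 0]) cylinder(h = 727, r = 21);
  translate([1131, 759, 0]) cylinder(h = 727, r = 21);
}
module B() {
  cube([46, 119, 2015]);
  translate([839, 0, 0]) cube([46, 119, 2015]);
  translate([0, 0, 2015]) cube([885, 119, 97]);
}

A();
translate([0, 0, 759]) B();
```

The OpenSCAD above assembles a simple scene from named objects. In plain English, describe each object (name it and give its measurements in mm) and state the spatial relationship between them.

A is a rectangular dining table. The top is 1208×836×32 mm with its upper surface at z = 759 mm. It stands on four round legs of 42 mm diameter, each leg's bounding box inset 56 mm from the nearest pair of top edges, running from the floor to the underside of the top.

B is a door frame. The clear opening is 793 mm wide and 2015 mm high. Two 46 mm wide jambs, 119 mm deep, stand either side of the opening from the floor to the top of the opening. A 97 mm thick head sits across the top of both jambs, spanning the full outside width of the frame.

The door frame is on top of the table.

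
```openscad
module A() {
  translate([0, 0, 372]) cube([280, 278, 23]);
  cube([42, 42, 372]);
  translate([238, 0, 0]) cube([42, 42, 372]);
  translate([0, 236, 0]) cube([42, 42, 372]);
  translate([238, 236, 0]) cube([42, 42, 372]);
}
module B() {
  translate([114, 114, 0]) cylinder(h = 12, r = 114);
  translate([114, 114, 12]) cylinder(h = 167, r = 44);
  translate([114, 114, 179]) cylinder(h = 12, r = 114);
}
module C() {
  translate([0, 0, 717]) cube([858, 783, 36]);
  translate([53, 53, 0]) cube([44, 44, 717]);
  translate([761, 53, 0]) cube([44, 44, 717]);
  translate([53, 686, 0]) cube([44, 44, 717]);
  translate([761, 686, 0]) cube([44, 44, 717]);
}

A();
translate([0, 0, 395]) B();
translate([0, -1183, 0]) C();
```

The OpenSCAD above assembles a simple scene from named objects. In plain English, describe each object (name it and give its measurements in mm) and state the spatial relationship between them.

A is a simple wooden stool: a rectangular seat 280 mm (x) by 278 mm (y), 23 mm thick, top face at z = 395 mm, on four square legs, each 42×42 mm in cross-section. The legs rest on z = 0, each flush with a corner of the seat.

B is a spool: two coaxial disc flanges of radius 114 mm and thickness 12 mm, joined by a core cylinder of radius 44 mm and height 167 mm. The lower flange rests on z = 0 and the three cylinders share a vertical axis.

C is a rectangular dining table. The top is 858×783×36 mm with its upper surface at z = 753 mm. It stands on four 44×44 mm square legs, each inset 53 mm from the nearest pair of top edges, running from the floor to the underside of the top.

The spool is on top of the stool. The table is on the floor beside the stool on its −y side.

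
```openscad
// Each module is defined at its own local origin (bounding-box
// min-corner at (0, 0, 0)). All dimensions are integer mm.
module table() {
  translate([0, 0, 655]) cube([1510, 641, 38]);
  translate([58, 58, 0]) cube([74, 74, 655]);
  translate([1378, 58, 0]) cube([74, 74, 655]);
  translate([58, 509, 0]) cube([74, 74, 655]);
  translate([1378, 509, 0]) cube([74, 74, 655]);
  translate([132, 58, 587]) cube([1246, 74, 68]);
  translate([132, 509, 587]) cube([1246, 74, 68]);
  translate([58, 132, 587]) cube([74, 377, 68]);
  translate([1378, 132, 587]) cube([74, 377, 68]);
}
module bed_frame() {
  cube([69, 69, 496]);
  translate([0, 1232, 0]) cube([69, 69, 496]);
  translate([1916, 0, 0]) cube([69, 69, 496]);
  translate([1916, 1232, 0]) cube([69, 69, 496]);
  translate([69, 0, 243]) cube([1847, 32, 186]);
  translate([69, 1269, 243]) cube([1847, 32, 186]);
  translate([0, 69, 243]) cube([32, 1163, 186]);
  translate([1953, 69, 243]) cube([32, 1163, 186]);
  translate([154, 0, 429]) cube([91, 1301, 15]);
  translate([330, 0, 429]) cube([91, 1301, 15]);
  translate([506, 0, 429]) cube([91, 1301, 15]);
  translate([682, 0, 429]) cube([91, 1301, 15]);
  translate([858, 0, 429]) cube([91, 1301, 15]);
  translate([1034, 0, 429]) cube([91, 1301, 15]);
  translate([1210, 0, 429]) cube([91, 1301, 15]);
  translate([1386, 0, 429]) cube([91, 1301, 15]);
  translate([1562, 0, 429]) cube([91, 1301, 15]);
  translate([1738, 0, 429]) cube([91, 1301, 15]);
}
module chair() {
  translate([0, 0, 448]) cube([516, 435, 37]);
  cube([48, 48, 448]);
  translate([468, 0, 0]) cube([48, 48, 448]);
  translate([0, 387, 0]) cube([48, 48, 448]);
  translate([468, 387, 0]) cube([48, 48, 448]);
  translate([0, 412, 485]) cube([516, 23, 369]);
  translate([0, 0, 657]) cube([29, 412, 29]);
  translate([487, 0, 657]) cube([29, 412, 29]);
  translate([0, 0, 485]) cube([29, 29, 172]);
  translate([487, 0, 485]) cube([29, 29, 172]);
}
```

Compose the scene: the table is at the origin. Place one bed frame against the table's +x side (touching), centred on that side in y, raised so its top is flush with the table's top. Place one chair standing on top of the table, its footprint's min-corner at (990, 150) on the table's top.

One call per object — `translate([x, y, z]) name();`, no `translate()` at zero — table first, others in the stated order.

table();
translate([1510, -330, 197]) bed_frame();
translate([990, 150, 693]) chair();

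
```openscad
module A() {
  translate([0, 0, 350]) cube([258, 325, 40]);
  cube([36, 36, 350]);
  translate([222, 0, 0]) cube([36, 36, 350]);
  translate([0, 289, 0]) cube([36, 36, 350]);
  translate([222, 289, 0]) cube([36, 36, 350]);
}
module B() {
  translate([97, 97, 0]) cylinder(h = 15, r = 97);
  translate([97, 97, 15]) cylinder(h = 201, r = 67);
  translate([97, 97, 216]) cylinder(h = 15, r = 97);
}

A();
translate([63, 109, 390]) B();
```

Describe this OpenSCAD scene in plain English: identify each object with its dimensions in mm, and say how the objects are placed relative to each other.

A is a four-legged stool. The seat is 258×325 mm, 40 mm thick, top at z = 390 mm. It stands on four square legs, each 36×36 mm in cross-section, from z = 0 to the seat underside, each flush with a corner of the seat.

B is a spool: two coaxial disc flanges of radius 97 mm and thickness 15 mm, joined by a core cylinder of radius 67 mm and height 201 mm. The lower flange rests on z = 0 and the three cylinders share a vertical axis.

The spool is on top of the stool.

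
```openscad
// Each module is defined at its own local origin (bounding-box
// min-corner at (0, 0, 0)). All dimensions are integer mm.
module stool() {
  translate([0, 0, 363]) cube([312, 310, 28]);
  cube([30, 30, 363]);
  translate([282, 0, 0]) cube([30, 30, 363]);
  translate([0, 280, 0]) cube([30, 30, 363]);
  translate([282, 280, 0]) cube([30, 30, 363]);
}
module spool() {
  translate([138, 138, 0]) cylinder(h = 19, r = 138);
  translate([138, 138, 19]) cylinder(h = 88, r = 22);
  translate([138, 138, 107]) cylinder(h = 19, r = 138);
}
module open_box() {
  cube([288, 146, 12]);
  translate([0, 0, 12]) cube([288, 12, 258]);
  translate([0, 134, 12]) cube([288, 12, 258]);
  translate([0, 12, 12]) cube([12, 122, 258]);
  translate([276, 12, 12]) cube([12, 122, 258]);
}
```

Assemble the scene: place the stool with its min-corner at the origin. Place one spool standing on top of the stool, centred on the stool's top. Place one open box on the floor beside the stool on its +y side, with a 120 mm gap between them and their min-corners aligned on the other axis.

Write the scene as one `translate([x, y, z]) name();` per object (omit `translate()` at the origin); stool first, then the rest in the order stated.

stool();
translate([18, 17, 391]) spool();
translate([0, 430, 0]) open_box();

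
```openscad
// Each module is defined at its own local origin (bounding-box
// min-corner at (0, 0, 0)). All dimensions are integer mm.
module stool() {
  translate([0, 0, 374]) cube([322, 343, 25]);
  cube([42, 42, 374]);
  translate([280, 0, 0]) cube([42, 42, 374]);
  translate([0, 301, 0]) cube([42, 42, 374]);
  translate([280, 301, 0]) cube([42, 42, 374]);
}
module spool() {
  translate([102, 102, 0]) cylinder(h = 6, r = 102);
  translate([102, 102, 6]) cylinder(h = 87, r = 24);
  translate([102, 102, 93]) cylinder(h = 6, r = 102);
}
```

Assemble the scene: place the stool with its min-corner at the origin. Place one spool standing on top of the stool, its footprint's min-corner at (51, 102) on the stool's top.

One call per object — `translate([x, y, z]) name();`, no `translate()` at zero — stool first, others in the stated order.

stool();
translate([51, 102, 399]) spool();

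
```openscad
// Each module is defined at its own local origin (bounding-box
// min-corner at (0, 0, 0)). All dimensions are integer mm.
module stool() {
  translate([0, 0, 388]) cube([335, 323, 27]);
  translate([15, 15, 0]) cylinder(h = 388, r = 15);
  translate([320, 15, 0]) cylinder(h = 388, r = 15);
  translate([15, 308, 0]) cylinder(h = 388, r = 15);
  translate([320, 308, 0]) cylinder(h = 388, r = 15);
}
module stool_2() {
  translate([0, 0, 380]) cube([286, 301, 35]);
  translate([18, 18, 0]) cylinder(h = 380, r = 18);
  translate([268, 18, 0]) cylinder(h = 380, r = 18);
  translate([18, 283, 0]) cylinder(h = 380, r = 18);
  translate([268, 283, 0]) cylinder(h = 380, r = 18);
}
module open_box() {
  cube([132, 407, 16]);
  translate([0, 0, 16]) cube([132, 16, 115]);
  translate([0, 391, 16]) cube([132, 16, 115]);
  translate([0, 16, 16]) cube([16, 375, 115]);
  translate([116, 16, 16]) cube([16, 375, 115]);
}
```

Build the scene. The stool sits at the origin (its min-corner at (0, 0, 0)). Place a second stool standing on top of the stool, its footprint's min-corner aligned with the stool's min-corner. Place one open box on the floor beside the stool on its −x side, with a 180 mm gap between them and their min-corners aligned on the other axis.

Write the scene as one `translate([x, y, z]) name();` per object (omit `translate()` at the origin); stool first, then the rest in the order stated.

stool();
translate([0, 0, 415]) stool_2();
translate([-312, 0, 0]) open_box();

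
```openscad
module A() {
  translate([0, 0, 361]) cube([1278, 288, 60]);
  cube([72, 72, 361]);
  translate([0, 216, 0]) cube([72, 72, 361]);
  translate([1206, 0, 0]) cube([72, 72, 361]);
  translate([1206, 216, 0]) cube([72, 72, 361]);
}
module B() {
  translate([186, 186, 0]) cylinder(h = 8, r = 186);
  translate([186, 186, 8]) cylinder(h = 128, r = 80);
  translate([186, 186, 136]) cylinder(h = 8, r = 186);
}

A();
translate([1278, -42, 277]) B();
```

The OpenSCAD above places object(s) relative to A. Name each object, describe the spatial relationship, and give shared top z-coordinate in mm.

Both tops at z = 421 mm.

A is a bench. B is a spool. The spool is beside the bench with their tops flush at z = 421. The shared top z-coordinate is 421 mm.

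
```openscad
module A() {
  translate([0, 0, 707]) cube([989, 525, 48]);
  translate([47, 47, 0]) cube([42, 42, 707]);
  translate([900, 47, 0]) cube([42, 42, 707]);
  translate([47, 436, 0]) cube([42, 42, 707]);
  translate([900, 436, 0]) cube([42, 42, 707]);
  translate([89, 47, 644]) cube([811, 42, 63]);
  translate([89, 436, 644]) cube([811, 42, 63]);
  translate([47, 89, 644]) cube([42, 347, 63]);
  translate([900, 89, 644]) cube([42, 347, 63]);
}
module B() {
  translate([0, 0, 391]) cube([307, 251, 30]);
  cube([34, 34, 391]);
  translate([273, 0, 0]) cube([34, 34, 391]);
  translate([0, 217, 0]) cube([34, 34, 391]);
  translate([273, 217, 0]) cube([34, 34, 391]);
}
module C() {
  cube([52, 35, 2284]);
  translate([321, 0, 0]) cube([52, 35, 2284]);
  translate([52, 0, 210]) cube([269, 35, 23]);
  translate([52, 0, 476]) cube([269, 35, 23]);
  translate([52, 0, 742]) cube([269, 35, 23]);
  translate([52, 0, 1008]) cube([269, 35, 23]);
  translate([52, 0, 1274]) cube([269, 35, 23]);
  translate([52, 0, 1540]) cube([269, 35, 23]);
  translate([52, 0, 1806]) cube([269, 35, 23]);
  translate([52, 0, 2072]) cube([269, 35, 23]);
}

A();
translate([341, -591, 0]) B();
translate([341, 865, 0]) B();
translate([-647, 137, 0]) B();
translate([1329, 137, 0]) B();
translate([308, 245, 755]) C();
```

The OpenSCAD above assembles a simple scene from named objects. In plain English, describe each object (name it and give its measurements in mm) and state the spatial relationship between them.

A is a table: top 989 mm (x) × 525 mm (y), 48 mm thick, upper face at z = 755 mm, on four 42×42 mm square legs, each inset 47 mm from the nearest pair of top edges, running from z = 0 to the bottom of the top. Four apron rails, 42 mm thick and 63 mm tall, run between adjacent legs with their top edges flush with the underside of the top and their outer faces flush with the legs' outer faces.

B is a four-legged stool. The seat is a 307×251×30 mm slab whose top surface is at z = 421 mm; four square legs, each 34×34 mm in cross-section, run from the floor (z = 0) to the underside of the seat, each flush with a corner of the seat.

C is a wooden ladder with two side rails of 52×35 mm section and 2284 mm height, set 373 mm apart overall. Between them run 8 rectangular rungs (35 mm deep, 23 mm thick), front faces flush with the rails' −y face. The bottom of the first rung is 210 mm above the floor and each subsequent rung is 266 mm higher than the one below.

Four stools sit around the table at the −y, +y, −x, +x sides. The ladder is on top of the table, centred.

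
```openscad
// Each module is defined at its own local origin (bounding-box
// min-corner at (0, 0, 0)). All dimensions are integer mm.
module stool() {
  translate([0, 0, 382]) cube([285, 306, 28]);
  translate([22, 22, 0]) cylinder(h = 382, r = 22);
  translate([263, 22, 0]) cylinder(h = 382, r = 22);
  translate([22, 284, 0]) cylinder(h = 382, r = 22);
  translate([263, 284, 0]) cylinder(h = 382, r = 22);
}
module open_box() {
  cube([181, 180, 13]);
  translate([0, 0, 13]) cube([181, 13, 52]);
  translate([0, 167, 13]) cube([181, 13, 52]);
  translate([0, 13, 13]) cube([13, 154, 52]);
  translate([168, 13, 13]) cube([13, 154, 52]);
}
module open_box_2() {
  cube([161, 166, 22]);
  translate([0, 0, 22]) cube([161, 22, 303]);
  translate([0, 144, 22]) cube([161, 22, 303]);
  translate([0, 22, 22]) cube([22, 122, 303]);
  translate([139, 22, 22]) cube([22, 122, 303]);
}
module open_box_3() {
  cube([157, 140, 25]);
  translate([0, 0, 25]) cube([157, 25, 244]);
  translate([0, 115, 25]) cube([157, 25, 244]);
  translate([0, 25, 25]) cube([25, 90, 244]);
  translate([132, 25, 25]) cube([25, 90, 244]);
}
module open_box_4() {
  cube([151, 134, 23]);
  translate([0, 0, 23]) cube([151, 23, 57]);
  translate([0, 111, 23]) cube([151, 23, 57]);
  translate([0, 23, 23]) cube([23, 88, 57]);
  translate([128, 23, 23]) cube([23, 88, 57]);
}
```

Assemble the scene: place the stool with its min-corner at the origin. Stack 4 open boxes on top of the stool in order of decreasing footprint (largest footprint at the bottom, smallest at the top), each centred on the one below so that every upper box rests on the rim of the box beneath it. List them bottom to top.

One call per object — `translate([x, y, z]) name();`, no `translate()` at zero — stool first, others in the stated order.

stool();
translate([52, 63, 410]) open_box();
translate([62, 70, 475]) open_box_2();
translate([64, 83, 800]) open_box_3();
translate([67, 86, 1069]) open_box_4();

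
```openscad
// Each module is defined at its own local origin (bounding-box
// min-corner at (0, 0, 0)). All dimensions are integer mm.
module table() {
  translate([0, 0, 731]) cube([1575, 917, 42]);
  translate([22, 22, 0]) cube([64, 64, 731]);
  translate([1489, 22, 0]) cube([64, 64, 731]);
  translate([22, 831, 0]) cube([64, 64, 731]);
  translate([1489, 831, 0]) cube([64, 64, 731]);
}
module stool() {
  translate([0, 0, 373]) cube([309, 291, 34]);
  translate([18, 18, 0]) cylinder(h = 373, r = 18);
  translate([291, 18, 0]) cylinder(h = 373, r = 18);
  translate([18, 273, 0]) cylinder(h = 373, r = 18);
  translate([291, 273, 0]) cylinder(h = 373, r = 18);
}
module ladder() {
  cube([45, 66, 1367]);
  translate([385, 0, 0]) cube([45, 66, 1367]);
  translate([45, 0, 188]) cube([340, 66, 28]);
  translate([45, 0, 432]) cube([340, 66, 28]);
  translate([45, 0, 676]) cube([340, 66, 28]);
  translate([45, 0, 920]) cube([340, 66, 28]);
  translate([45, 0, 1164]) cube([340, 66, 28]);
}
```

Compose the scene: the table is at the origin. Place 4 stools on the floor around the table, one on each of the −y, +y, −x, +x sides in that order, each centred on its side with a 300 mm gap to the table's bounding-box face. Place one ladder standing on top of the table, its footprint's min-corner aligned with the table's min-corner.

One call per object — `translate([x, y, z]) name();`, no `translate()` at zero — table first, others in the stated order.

table();
translate([633, -591, 0]) stool();
translate([633, 1217, 0]) stool();
translate([-609, 313, 0]) stool();
translate([1875, 313, 0]) stool();
translate([0, 0, 773]) ladder();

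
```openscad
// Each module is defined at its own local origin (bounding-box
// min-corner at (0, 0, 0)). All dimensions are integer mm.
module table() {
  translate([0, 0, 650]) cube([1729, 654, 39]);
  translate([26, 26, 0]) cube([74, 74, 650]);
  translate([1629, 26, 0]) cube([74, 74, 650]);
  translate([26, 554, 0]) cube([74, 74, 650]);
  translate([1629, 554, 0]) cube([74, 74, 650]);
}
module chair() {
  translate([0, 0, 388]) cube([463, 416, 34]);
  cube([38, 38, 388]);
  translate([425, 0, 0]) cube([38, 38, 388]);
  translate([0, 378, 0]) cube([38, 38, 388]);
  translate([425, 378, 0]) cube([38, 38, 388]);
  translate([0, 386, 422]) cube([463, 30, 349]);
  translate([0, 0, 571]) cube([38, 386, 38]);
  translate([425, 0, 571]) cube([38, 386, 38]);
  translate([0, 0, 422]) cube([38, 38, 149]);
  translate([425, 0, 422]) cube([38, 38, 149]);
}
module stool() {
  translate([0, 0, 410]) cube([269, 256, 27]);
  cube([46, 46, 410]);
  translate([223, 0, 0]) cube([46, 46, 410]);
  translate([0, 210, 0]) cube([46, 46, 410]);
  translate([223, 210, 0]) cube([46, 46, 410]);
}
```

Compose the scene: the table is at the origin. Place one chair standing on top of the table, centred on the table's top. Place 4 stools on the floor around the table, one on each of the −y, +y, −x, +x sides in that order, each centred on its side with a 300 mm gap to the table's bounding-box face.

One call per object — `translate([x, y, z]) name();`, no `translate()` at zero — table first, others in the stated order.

table();
translate([633, 119, 689]) chair();
translate([730, -556, 0]) stool();
translate([730, 954, 0]) stool();
translate([-569, 199, 0]) stool();
translate([2029, 199, 0]) stool();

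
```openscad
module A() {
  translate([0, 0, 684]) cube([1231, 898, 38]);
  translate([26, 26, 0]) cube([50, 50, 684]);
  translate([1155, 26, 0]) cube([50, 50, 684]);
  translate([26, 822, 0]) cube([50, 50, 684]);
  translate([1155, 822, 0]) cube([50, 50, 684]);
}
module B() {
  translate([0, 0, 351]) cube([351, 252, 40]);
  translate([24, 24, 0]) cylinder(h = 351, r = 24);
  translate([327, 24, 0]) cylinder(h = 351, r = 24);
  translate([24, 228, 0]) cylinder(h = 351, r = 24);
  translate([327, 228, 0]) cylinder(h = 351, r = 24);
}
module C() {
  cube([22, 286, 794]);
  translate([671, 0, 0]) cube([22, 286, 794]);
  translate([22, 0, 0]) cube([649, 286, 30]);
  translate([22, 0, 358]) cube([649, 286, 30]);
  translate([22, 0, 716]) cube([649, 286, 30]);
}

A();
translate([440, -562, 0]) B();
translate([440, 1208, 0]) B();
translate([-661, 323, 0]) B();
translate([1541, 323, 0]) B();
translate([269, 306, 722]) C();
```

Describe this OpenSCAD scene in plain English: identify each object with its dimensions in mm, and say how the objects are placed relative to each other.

A is a rectangular dining table. The top is 1231×898×38 mm with its upper surface at z = 722 mm. It stands on four 50×50 mm square legs, each inset 26 mm from the nearest pair of top edges, running from the floor to the underside of the top.

B is a simple wooden stool: a rectangular seat 351 mm (x) by 252 mm (y), 40 mm thick, top face at z = 391 mm, on four round legs, each 48 mm in diameter. The legs rest on z = 0, each leg's axis is inset half a diameter from the nearest pair of seat edges (so the leg's bounding box is flush with the corner).

C is a bookshelf 693 mm wide overall, 286 mm deep and 794 mm tall. The two sides are 22 mm thick vertical panels. 3 horizontal shelves of 30 mm thickness span between the inner faces of the sides; the lowest shelf sits on the floor and shelves are stacked with a clear vertical gap of 328 mm between each pair.

Four stools sit around the table at the −y, +y, −x, +x sides. The bookshelf is on top of the table, centred.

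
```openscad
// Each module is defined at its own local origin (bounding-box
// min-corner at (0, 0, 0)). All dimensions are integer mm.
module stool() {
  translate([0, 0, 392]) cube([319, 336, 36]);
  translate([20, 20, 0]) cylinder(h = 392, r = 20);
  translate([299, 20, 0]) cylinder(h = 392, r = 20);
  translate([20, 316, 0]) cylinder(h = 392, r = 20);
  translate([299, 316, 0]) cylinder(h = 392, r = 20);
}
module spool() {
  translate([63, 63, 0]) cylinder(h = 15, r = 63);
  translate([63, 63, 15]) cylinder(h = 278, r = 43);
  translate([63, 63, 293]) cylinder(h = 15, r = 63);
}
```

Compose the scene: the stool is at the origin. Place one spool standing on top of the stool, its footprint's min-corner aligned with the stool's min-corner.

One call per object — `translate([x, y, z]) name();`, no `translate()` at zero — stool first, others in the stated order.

stool();
translate([0, 0, 428]) spool();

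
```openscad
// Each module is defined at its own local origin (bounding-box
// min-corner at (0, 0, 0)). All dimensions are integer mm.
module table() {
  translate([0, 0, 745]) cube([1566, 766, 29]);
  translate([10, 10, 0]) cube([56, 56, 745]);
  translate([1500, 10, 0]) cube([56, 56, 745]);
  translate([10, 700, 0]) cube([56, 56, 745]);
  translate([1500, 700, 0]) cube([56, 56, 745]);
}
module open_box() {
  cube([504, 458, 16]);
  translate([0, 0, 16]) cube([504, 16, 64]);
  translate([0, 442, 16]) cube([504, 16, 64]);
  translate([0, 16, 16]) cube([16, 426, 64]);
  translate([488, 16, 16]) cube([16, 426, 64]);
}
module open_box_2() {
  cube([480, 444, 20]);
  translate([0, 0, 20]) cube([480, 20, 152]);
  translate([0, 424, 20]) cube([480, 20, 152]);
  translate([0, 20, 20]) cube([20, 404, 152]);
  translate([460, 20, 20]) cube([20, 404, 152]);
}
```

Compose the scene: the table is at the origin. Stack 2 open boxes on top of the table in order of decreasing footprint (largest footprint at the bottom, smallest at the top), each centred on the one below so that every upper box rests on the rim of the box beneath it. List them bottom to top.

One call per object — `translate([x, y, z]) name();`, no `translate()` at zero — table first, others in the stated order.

table();
translate([531, 154, 774]) open_box();
translate([543, 161, 854]) open_box_2();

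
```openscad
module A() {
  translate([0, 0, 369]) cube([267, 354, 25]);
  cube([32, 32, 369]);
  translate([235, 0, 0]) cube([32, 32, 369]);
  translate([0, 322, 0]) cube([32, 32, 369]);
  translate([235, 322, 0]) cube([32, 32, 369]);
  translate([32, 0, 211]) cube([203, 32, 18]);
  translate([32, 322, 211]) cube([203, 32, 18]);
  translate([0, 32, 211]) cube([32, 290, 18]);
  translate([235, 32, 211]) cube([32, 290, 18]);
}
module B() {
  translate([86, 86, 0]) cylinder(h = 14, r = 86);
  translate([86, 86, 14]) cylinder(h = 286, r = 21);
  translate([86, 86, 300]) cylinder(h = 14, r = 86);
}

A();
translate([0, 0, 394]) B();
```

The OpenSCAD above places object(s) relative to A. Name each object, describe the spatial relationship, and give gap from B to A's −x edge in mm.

A is a stool. B is a spool. The spool is on top of the stool. The gap from the spool to the stool's −x edge is 0 mm.

The spool's min-x is at 0; the stool's min-x is 0; gap = 0 mm.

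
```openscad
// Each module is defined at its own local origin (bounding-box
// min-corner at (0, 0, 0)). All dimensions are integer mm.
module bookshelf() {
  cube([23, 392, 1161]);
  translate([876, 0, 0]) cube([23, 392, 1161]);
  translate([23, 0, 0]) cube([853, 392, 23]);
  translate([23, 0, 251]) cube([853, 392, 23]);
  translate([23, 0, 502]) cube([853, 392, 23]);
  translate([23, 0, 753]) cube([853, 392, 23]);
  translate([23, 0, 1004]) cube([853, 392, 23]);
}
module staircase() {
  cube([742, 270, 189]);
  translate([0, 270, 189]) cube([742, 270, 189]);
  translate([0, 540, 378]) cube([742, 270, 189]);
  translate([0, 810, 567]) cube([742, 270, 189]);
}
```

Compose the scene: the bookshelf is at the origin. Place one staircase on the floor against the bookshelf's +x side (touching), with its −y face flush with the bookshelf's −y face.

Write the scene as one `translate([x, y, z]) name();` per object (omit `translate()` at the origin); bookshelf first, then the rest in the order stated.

bookshelf();
translate([899, 0, 0]) staircase();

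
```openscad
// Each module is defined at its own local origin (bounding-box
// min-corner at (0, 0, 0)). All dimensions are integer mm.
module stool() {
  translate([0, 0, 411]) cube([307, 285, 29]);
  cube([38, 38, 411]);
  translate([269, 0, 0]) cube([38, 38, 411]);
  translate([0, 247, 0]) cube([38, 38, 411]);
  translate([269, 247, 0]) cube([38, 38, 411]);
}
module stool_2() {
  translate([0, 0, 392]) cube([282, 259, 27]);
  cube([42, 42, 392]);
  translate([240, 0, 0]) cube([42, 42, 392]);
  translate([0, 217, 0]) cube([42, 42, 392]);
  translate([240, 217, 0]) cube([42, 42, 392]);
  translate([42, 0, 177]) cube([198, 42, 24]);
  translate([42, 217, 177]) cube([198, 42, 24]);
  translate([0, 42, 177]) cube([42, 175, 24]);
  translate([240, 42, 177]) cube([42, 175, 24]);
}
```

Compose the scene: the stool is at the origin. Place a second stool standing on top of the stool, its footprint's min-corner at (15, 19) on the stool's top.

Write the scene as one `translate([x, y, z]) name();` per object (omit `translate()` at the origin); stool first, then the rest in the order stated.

stool();
translate([15, 19, 440]) stool_2();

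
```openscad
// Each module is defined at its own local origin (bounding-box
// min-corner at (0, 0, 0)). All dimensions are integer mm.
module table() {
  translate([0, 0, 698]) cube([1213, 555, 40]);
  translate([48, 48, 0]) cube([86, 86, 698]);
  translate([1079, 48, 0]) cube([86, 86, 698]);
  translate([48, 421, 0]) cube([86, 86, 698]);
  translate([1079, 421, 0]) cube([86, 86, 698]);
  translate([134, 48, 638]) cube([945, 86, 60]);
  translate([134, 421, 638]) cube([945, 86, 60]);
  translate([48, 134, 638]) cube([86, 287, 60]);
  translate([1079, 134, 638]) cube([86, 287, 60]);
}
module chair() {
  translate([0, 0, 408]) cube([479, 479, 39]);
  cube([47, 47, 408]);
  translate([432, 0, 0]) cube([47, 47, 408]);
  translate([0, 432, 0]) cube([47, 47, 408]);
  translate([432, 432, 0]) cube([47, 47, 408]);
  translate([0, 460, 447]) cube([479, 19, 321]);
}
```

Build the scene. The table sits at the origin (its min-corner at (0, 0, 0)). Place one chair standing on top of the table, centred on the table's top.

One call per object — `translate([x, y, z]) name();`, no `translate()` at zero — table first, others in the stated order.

table();
translate([367, 38, 738]) chair();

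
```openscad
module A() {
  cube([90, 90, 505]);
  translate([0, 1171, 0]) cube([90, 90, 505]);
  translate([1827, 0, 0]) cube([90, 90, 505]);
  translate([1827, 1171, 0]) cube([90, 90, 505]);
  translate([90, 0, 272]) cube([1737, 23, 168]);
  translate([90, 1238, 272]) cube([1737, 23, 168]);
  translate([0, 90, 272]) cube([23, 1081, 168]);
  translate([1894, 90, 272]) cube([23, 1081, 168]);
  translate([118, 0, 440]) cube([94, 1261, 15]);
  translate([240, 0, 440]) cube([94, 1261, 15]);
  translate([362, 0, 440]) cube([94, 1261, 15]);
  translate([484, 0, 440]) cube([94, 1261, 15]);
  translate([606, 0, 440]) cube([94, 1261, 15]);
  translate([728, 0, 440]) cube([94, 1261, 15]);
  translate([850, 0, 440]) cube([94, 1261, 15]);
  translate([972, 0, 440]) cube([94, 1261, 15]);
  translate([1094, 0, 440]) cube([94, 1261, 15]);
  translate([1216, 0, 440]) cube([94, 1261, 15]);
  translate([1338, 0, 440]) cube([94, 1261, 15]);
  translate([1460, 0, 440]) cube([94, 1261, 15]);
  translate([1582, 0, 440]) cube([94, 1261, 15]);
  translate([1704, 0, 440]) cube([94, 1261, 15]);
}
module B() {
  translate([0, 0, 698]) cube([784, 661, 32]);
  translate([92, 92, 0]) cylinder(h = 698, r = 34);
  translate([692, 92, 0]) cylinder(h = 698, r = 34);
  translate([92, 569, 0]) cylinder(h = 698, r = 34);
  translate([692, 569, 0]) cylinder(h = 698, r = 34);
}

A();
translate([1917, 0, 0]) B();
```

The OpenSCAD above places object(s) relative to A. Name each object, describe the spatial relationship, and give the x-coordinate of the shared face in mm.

The bed frame's +x face and the table's −x face are both at x = 1917 mm.

A is a bed frame. B is a table. The table is against the bed frame's +x side, with their −y faces flush. The x-coordinate of the shared face is 1917 mm.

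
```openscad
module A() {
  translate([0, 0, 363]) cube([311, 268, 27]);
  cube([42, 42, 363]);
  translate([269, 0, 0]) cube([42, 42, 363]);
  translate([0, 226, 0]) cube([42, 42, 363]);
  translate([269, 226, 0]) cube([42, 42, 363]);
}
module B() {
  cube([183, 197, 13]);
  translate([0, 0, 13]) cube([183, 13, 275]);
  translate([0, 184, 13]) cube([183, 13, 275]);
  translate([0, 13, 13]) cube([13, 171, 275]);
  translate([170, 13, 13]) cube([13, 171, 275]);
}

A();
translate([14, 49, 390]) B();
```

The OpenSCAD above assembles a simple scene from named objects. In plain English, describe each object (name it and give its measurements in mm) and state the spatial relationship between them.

A is a four-legged stool. The seat is 311×268 mm, 27 mm thick, top at z = 390 mm. It stands on four square legs, each 42×42 mm in cross-section, from z = 0 to the seat underside, each flush with a corner of the seat.

B is an open storage box with external size 183×197×288 mm and wall thickness 13 mm (the base is also 13 mm thick). The base covers the whole footprint; the four walls stand on the base, with the y-facing walls full-width and the x-facing walls fitting between their inner faces.

The open box is on top of the stool.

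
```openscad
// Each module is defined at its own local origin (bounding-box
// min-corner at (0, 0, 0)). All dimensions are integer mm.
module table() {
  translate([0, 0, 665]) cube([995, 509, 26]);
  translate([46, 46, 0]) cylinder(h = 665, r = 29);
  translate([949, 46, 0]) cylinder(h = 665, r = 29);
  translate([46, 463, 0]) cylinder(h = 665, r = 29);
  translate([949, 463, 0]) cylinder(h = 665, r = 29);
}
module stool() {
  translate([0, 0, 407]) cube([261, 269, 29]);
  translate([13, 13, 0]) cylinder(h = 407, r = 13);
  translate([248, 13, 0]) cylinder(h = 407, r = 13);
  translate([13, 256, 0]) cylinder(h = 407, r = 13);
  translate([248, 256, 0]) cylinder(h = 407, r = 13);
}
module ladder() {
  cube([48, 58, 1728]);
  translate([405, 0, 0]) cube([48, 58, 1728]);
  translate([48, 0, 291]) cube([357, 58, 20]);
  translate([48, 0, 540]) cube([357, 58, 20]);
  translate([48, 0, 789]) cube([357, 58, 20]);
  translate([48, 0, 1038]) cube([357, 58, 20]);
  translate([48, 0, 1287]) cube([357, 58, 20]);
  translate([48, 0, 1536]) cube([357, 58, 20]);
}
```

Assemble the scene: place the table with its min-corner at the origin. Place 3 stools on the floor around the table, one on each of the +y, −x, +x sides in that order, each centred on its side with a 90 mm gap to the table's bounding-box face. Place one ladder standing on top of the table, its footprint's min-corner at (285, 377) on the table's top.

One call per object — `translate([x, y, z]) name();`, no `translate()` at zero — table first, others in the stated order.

table();
translate([367, 599, 0]) stool();
translate([-351, 120, 0]) stool();
translate([1085, 120, 0]) stool();
translate([285, 377, 691]) ladder();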